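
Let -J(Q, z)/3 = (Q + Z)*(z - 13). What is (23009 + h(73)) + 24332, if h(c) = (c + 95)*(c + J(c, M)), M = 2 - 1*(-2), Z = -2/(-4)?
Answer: 393001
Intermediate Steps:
Z = ½ (Z = -2*(-¼) = ½ ≈ 0.50000)
M = 4 (M = 2 + 2 = 4)
J(Q, z) = -3*(½ + Q)*(-13 + z) (J(Q, z) = -3*(Q + ½)*(z - 13) = -3*(½ + Q)*(-13 + z))
h(c) = (95 + c)*(27/2 + 28*c) (h(c) = (c + 95)*(c + (39/2 + 39*c - 3/2*4 - 3*c*4)) = (95 + c)*(c + (39/2 + 39*c - 6 - 12*c)) = (95 + c)*(c + (27/2 + 27*c)) = (95 + c)*(27/2 + 28*c))
(23009 + h(73)) + 24332 = (23009 + (2565/2 + 28*73² + (5347/2)*73)) + 24332 = (23009 + (2565/2 + 28*5329 + 390331/2)) + 24332 = (23009 + (2565/2 + 149212 + 390331/2)) + 24332 = (23009 + 345660) + 24332 = 368669 + 24332 = 393001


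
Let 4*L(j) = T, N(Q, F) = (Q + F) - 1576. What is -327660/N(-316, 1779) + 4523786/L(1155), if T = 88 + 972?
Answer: 598017718/29945 ≈ 19971.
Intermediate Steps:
T = 1060
N(Q, F) = -1576 + F + Q (N(Q, F) = (F + Q) - 1576 = -1576 + F + Q)
L(j) = 265 (L(j) = (¼)*1060 = 265)
-327660/N(-316, 1779) + 4523786/L(1155) = -327660/(-1576 + 1779 - 316) + 4523786/265 = -327660/(-113) + 4523786*(1/265) = -327660*(-1/113) + 4523786/265 = 327660/113 + 4523786/265 = 598017718/29945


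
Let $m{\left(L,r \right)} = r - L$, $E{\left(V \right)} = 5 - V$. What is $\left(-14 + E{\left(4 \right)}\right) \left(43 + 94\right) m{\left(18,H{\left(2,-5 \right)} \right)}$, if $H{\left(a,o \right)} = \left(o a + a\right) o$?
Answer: $-39182$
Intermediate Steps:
$H{\left(a,o \right)} = o \left(a + a o\right)$ ($H{\left(a,o \right)} = \left(a o + a\right) o = \left(a + a o\right) o = o \left(a + a o\right)$)
$\left(-14 + E{\left(4 \right)}\right) \left(43 + 94\right) m{\left(18,H{\left(2,-5 \right)} \right)} = \left(-14 + \left(5 - 4\right)\right) \left(43 + 94\right) \left(2 \left(-5\right) \left(1 - 5\right) - 18\right) = \left(-14 + \left(5 - 4\right)\right) 137 \left(2 \left(-5\right) \left(-4\right) - 18\right) = \left(-14 + 1\right) 137 \left(40 - 18\right) = \left(-13\right) 137 \cdot 22 = \left(-1781\right) 22 = -39182$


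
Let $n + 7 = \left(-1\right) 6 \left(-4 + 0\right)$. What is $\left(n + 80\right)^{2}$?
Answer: $9409$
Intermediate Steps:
$n = 17$ ($n = -7 + \left(-1\right) 6 \left(-4 + 0\right) = -7 - -24 = -7 + 24 = 17$)
$\left(n + 80\right)^{2} = \left(17 + 80\right)^{2} = 97^{2} = 9409$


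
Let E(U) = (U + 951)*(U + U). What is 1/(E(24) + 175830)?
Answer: 1/222630 ≈ 4.4918e-6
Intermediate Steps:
E(U) = 2*U*(951 + U) (E(U) = (951 + U)*(2*U) = 2*U*(951 + U))
1/(E(24) + 175830) = 1/(2*24*(951 + 24) + 175830) = 1/(2*24*975 + 175830) = 1/(46800 + 175830) = 1/222630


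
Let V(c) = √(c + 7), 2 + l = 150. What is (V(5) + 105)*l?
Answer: 15540 + 296*√3 ≈ 16053.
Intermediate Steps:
l = 148 (l = -2 + 150 = 148)
V(c) = √(7 + c)
(V(5) + 105)*l = (√(7 + 5) + 105)*148 = (√12 + 105)*148 = (2*√3 + 105)*148 = (105 + 2*√3)*148 = 15540 + 296*√3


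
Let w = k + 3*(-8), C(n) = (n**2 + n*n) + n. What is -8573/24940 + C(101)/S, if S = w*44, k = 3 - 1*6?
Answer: -65191193/3703590 ≈ -17.602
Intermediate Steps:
k = -3 (k = 3 - 6 = -3)
C(n) = n + 2*n**2 (C(n) = (n**2 + n**2) + n = 2*n**2 + n = n + 2*n**2)
w = -27 (w = -3 + 3*(-8) = -3 - 24 = -27)
S = -1188 (S = -27*44 = -1188)
-8573/24940 + C(101)/S = -8573/24940 + (101*(1 + 2*101))/(-1188) = -8573*1/24940 + (101*(1 + 202))*(-1/1188) = -8573/24940 + (101*203)*(-1/1188) = -8573/24940 + 20503*(-1/1188) = -8573/24940 - 20503/1188 = -65191193/3703590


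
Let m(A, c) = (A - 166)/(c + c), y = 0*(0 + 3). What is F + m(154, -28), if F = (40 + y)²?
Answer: 22403/14 ≈ 1600.2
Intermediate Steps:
y = 0 (y = 0*3 = 0)
m(A, c) = (-166 + A)/(2*c) (m(A, c) = (-166 + A)/((2*c)) = (-166 + A)*(1/(2*c)) = (-166 + A)/(2*c))
F = 1600 (F = (40 + 0)² = 40² = 1600)
F + m(154, -28) = 1600 + (½)*(-166 + 154)/(-28) = 1600 + (½)*(-1/28)*(-12) = 1600 + 3/14 = 22403/14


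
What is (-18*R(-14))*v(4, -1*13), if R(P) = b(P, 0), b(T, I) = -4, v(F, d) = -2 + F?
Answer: 144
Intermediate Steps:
R(P) = -4
(-18*R(-14))*v(4, -1*13) = (-18*(-4))*(-2 + 4) = 72*2 = 144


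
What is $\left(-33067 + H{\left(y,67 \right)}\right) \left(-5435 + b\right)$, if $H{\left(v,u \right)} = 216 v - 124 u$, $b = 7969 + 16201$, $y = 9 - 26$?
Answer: $-843955545$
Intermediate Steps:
$y = -17$
$b = 24170$
$H{\left(v,u \right)} = - 124 u + 216 v$
$\left(-33067 + H{\left(y,67 \right)}\right) \left(-5435 + b\right) = \left(-33067 + \left(\left(-124\right) 67 + 216 \left(-17\right)\right)\right) \left(-5435 + 24170\right) = \left(-33067 - 11980\right) 18735 = \left(-45047\right) 18735 = -843955545$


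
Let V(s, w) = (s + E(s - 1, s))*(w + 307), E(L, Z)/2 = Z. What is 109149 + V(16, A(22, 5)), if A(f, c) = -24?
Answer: 122733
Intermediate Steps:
E(L, Z) = 2*Z
V(s, w) = 3*s*(307 + w) (V(s, w) = (s + 2*s)*(w + 307) = (3*s)*(307 + w) = 3*s*(307 + w))
109149 + V(16, A(22, 5)) = 109149 + 3*16*(307 - 24) = 109149 + 3*16*283 = 109149 + 13584 = 122733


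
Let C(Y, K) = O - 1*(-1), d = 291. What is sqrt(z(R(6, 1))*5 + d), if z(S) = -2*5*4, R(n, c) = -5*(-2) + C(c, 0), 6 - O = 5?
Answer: sqrt(91) ≈ 9.5394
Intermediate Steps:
O = 1 (O = 6 - 1*5 = 6 - 5 = 1)
C(Y, K) = 2 (C(Y, K) = 1 - 1*(-1) = 1 + 1 = 2)
R(n, c) = 12 (R(n, c) = -5*(-2) + 2 = 10 + 2 = 12)
z(S) = -40 (z(S) = -10*4 = -40)
sqrt(z(R(6, 1))*5 + d) = sqrt(-40*5 + 291) = sqrt(-200 + 291) = sqrt(91)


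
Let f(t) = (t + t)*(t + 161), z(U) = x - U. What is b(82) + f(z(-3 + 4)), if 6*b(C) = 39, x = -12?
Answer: -7683/2 ≈ -3841.5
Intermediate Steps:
b(C) = 13/2 (b(C) = (⅙)*39 = 13/2)
z(U) = -12 - U
f(t) = 2*t*(161 + t) (f(t) = (2*t)*(161 + t) = 2*t*(161 + t))
b(82) + f(z(-3 + 4)) = 13/2 + 2*(-12 - (-3 + 4))*(161 + (-12 - (-3 + 4))) = 13/2 + 2*(-12 - 1*1)*(161 + (-12 - 1*1)) = 13/2 + 2*(-12 - 1)*(161 + (-12 - 1)) = 13/2 + 2*(-13)*(161 - 13) = 13/2 + 2*(-13)*148 = 13/2 - 3848 = -7683/2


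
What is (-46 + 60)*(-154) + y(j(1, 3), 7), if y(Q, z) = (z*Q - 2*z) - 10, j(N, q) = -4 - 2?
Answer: -2222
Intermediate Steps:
j(N, q) = -6
y(Q, z) = -10 - 2*z + Q*z (y(Q, z) = (Q*z - 2*z) - 10 = (-2*z + Q*z) - 10 = -10 - 2*z + Q*z)
(-46 + 60)*(-154) + y(j(1, 3), 7) = (-46 + 60)*(-154) + (-10 - 2*7 - 6*7) = 14*(-154) + (-10 - 14 - 42) = -2156 - 66 = -2222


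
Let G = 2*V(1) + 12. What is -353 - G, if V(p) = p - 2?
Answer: -363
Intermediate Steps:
V(p) = -2 + p
G = 10 (G = 2*(-2 + 1) + 12 = 2*(-1) + 12 = -2 + 12 = 10)
-353 - G = -353 - 1*10 = -353 - 10 = -363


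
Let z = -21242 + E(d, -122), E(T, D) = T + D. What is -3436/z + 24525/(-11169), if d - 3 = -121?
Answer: -27137187/13329581 ≈ -2.0359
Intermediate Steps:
d = -118 (d = 3 - 121 = -118)
E(T, D) = D + T
z = -21482 (z = -21242 + (-122 - 118) = -21242 - 240 = -21482)
-3436/z + 24525/(-11169) = -3436/(-21482) + 24525/(-11169) = -3436*(-1/21482) + 24525*(-1/11169) = 1718/10741 - 2725/1241 = -27137187/13329581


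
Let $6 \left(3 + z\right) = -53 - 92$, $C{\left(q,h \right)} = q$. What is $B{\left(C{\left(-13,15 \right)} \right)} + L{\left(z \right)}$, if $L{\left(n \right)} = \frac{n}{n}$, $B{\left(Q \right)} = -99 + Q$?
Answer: $-111$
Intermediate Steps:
$z = - \frac{163}{6}$ ($z = -3 + \frac{-53 - 92}{6} = -3 + \frac{1}{6} \left(-145\right) = -3 - \frac{145}{6} = - \frac{163}{6} \approx -27.167$)
$L{\left(n \right)} = 1$
$B{\left(C{\left(-13,15 \right)} \right)} + L{\left(z \right)} = \left(-99 - 13\right) + 1 = -112 + 1 = -111$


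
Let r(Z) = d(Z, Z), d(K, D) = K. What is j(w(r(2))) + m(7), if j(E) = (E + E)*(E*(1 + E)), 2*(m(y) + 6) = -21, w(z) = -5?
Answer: -433/2 ≈ -216.50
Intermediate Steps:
r(Z) = Z
m(y) = -33/2 (m(y) = -6 + (½)*(-21) = -6 - 21/2 = -33/2)
j(E) = 2*E²*(1 + E) (j(E) = (2*E)*(E*(1 + E)) = 2*E²*(1 + E))
j(w(r(2))) + m(7) = 2*(-5)²*(1 - 5) - 33/2 = 2*25*(-4) - 33/2 = -200 - 33/2 = -433/2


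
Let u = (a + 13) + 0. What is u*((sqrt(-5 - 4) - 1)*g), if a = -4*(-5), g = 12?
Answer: -396 + 1188*I ≈ -396.0 + 1188.0*I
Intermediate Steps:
a = 20
u = 33 (u = (20 + 13) + 0 = 33 + 0 = 33)
u*((sqrt(-5 - 4) - 1)*g) = 33*((sqrt(-5 - 4) - 1)*12) = 33*((sqrt(-9) - 1)*12) = 33*((3*I - 1)*12) = 33*((-1 + 3*I)*12) = 33*(-12 + 36*I) = -396 + 1188*I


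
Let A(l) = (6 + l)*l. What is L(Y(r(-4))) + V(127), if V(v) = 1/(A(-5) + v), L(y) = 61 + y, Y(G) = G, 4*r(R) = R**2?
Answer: 7931/122 ≈ 65.008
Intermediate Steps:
A(l) = l*(6 + l)
r(R) = R**2/4
V(v) = 1/(-5 + v) (V(v) = 1/(-5*(6 - 5) + v) = 1/(-5*1 + v) = 1/(-5 + v))
L(Y(r(-4))) + V(127) = (61 + (1/4)*(-4)**2) + 1/(-5 + 127) = (61 + (1/4)*16) + 1/122 = (61 + 4) + 1/122 = 65 + 1/122 = 7931/122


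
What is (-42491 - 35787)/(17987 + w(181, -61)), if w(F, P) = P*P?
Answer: -39139/10854 ≈ -3.6060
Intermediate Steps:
w(F, P) = P**2
(-42491 - 35787)/(17987 + w(181, -61)) = (-42491 - 35787)/(17987 + (-61)**2) = -78278/(17987 + 3721) = -78278/21708 = -78278*1/21708 = -39139/10854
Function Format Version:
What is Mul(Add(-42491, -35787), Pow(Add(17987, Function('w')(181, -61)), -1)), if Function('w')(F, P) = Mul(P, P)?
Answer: Rational(-39139, 10854) ≈ -3.6060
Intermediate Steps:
Function('w')(F, P) = Pow(P, 2)
Mul(Add(-42491, -35787), Pow(Add(17987, Function('w')(181, -61)), -1)) = Mul(Add(-42491, -35787), Pow(Add(17987, Pow(-61, 2)), -1)) = Mul(-78278, Pow(Add(17987, 3721), -1)) = Mul(-78278, Pow(21708, -1)) = Mul(-78278, Rational(1, 21708)) = Rational(-39139, 10854)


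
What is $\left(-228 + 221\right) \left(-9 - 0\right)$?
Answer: $63$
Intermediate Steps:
$\left(-228 + 221\right) \left(-9 - 0\right) = - 7 \left(-9 + 0\right) = \left(-7\right) \left(-9\right) = 63$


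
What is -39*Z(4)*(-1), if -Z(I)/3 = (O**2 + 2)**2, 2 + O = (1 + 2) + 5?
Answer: -168948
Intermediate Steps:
O = 6 (O = -2 + ((1 + 2) + 5) = -2 + (3 + 5) = -2 + 8 = 6)
Z(I) = -4332 (Z(I) = -3*(6**2 + 2)**2 = -3*(36 + 2)**2 = -3*38**2 = -3*1444 = -4332)
-39*Z(4)*(-1) = -39*(-4332)*(-1) = 168948*(-1) = -168948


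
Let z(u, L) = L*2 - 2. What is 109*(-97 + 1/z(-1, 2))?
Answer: -21037/2 ≈ -10519.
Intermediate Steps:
z(u, L) = -2 + 2*L (z(u, L) = 2*L - 2 = -2 + 2*L)
109*(-97 + 1/z(-1, 2)) = 109*(-97 + 1/(-2 + 2*2)) = 109*(-97 + 1/(-2 + 4)) = 109*(-97 + 1/2) = 109*(-97 + ½) = 109*(-193/2) = -21037/2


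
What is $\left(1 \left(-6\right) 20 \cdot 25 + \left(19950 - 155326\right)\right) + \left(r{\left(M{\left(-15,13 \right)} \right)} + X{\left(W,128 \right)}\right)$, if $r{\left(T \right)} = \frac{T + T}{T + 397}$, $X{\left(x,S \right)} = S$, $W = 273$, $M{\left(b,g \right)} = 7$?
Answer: $- \frac{27926089}{202} \approx -1.3825 \cdot 10^{5}$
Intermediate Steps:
$r{\left(T \right)} = \frac{2 T}{397 + T}$
$\left(1 \left(-6\right) 20 \cdot 25 + \left(19950 - 155326\right)\right) + \left(r{\left(M{\left(-15,13 \right)} \right)} + X{\left(W,128 \right)}\right) = \left(1 \left(-6\right) 20 \cdot 25 + \left(19950 - 155326\right)\right) + \left(2 \cdot 7 \frac{1}{397 + 7} + 128\right) = \left(\left(-6\right) 20 \cdot 25 + \left(19950 - 155326\right)\right) + \left(2 \cdot 7 \cdot \frac{1}{404} + 128\right) = \left(\left(-120\right) 25 - 135376\right) + \left(2 \cdot 7 \cdot \frac{1}{404} + 128\right) = \left(-3000 - 135376\right) + \left(\frac{7}{202} + 128\right) = -138376 + \frac{25863}{202} = - \frac{27926089}{202}$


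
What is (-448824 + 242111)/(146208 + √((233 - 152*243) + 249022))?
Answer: -10074364768/7125522315 + 206713*√23591/7125522315 ≈ -1.4094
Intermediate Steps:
(-448824 + 242111)/(146208 + √((233 - 152*243) + 249022)) = -206713/(146208 + √((233 - 36936) + 249022)) = -206713/(146208 + √(-36703 + 249022)) = -206713/(146208 + √212319) = -206713/(146208 + 3*√23591)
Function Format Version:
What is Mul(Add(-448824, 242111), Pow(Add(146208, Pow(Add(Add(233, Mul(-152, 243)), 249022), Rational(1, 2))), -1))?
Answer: Add(Rational(-10074364768, 7125522315), Mul(Rational(206713, 7125522315), Pow(23591, Rational(1, 2)))) ≈ -1.4094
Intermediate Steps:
Mul(Add(-448824, 242111), Pow(Add(146208, Pow(Add(Add(233, Mul(-152, 243)), 249022), Rational(1, 2))), -1)) = Mul(-206713, Pow(Add(146208, Pow(Add(Add(233, -36936), 249022), Rational(1, 2))), -1)) = Mul(-206713, Pow(Add(146208, Pow(Add(-36703, 249022), Rational(1, 2))), -1)) = Mul(-206713, Pow(Add(146208, Pow(212319, Rational(1, 2))), -1)) = Mul(-206713, Pow(Add(146208, Mul(3, Pow(23591, Rational(1, 2)))), -1))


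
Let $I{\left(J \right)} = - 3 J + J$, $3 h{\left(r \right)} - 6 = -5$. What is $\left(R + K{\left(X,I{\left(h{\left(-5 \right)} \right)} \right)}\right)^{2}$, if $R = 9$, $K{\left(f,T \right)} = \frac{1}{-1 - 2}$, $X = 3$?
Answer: $\frac{676}{9} \approx 75.111$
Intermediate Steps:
$h{\left(r \right)} = \frac{1}{3}$ ($h{\left(r \right)} = 2 + \frac{1}{3} \left(-5\right) = 2 - \frac{5}{3} = \frac{1}{3}$)
$I{\left(J \right)} = - 2 J$
$K{\left(f,T \right)} = - \frac{1}{3}$ ($K{\left(f,T \right)} = \frac{1}{-3} = - \frac{1}{3}$)
$\left(R + K{\left(X,I{\left(h{\left(-5 \right)} \right)} \right)}\right)^{2} = \left(9 - \frac{1}{3}\right)^{2} = \left(\frac{26}{3}\right)^{2} = \frac{676}{9}$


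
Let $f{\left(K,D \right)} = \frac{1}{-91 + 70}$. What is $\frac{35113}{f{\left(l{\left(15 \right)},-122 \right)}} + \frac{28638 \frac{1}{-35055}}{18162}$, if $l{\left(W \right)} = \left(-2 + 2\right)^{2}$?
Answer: $- \frac{26081248011226}{35370495} \approx -7.3737 \cdot 10^{5}$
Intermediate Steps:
$l{\left(W \right)} = 0$ ($l{\left(W \right)} = 0^{2} = 0$)
$f{\left(K,D \right)} = - \frac{1}{21}$ ($f{\left(K,D \right)} = \frac{1}{-21} = - \frac{1}{21}$)
$\frac{35113}{f{\left(l{\left(15 \right)},-122 \right)}} + \frac{28638 \frac{1}{-35055}}{18162} = \frac{35113}{- \frac{1}{21}} + \frac{28638 \frac{1}{-35055}}{18162} = 35113 \left(-21\right) + 28638 \left(- \frac{1}{35055}\right) \frac{1}{18162} = -737373 - \frac{1591}{35370495} = - \frac{26081248011226}{35370495}$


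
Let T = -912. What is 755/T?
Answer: -755/912 ≈ -0.82785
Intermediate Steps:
755/T = 755/(-912) = 755*(-1/912) = -755/912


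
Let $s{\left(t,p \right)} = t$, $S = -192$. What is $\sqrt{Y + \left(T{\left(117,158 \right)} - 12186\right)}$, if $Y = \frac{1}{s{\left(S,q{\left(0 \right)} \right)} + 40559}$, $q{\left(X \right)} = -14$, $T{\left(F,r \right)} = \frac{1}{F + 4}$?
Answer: $\frac{i \sqrt{2402698061519538}}{444037} \approx 110.39 i$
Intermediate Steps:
$T{\left(F,r \right)} = \frac{1}{4 + F}$
$Y = \frac{1}{40367}$ ($Y = \frac{1}{-192 + 40559} = \frac{1}{40367} \approx 2.4773 \cdot 10^{-5}$)
$\sqrt{Y + \left(T{\left(117,158 \right)} - 12186\right)} = \sqrt{\frac{1}{40367} + \left(\frac{1}{4 + 117} - 12186\right)} = \sqrt{\frac{1}{40367} - \left(12186 - \frac{1}{121}\right)} = \sqrt{\frac{1}{40367} + \left(\frac{1}{121} - 12186\right)} = \sqrt{\frac{1}{40367} - \frac{1474505}{121}} = \sqrt{- \frac{59521343214}{4884407}} = \frac{i \sqrt{2402698061519538}}{444037}$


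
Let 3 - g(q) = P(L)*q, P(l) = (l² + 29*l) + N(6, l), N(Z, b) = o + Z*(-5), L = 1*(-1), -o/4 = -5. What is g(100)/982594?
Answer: 3803/982594 ≈ 0.0038704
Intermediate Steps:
o = 20 (o = -4*(-5) = 20)
L = -1
N(Z, b) = 20 - 5*Z (N(Z, b) = 20 + Z*(-5) = 20 - 5*Z)
P(l) = -10 + l² + 29*l (P(l) = (l² + 29*l) + (20 - 5*6) = (l² + 29*l) + (20 - 30) = (l² + 29*l) - 10 = -10 + l² + 29*l)
g(q) = 3 + 38*q (g(q) = 3 - (-10 + (-1)² + 29*(-1))*q = 3 - (-10 + 1 - 29)*q = 3 - (-38)*q = 3 + 38*q)
g(100)/982594 = (3 + 38*100)/982594 = (3 + 3800)*(1/982594) = 3803*(1/982594) = 3803/982594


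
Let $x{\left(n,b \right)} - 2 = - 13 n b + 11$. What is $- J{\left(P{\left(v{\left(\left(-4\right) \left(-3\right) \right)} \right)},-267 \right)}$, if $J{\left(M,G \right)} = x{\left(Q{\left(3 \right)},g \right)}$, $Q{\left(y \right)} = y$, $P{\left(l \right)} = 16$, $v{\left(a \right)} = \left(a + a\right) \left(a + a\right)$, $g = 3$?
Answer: $104$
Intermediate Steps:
$v{\left(a \right)} = 4 a^{2}$ ($v{\left(a \right)} = 2 a 2 a = 4 a^{2}$)
$x{\left(n,b \right)} = 13 - 13 b n$ ($x{\left(n,b \right)} = 2 + \left(- 13 n b + 11\right) = 2 - \left(-11 + 13 b n\right) = 13 - 13 b n$)
$J{\left(M,G \right)} = -104$ ($J{\left(M,G \right)} = 13 - 39 \cdot 3 = 13 - 117 = -104$)
$- J{\left(P{\left(v{\left(\left(-4\right) \left(-3\right) \right)} \right)},-267 \right)} = \left(-1\right) \left(-104\right) = 104$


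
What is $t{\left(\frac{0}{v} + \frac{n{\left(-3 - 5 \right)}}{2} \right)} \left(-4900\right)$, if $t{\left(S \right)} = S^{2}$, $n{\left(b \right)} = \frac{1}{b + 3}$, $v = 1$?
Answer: $-49$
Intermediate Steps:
$n{\left(b \right)} = \frac{1}{3 + b}$
$t{\left(\frac{0}{v} + \frac{n{\left(-3 - 5 \right)}}{2} \right)} \left(-4900\right) = \left(\frac{0}{1} + \frac{1}{\left(3 - 8\right) 2}\right)^{2} \left(-4900\right) = \left(0 \cdot 1 + \frac{1}{3 - 8} \cdot \frac{1}{2}\right)^{2} \left(-4900\right) = \left(0 + \frac{1}{3 - 8} \cdot \frac{1}{2}\right)^{2} \left(-4900\right) = \left(0 + \frac{1}{-5} \cdot \frac{1}{2}\right)^{2} \left(-4900\right) = \left(0 - \frac{1}{10}\right)^{2} \left(-4900\right) = \left(- \frac{1}{10}\right)^{2} \left(-4900\right) = \frac{1}{100} \left(-4900\right) = -49$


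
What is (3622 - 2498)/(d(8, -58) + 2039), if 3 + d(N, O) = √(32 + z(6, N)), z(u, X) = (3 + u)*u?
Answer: 1144232/2072605 - 562*√86/2072605 ≈ 0.54956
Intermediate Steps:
z(u, X) = u*(3 + u)
d(N, O) = -3 + √86 (d(N, O) = -3 + √(32 + 6*(3 + 6)) = -3 + √(32 + 6*9) = -3 + √(32 + 54) = -3 + √86)
(3622 - 2498)/(d(8, -58) + 2039) = (3622 - 2498)/((-3 + √86) + 2039) = 1124/(2036 + √86)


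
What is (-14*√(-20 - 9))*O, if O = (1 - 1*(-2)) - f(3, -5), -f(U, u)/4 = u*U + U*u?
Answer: 1638*I*√29 ≈ 8820.9*I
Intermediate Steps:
f(U, u) = -8*U*u (f(U, u) = -4*(u*U + U*u) = -4*(U*u + U*u) = -8*U*u)
O = -117 (O = (1 - 1*(-2)) - (-8)*3*(-5) = (1 + 2) - 1*120 = 3 - 120 = -117)
(-14*√(-20 - 9))*O = -14*√(-20 - 9)*(-117) = -14*I*√29*(-117) = 1638*I*√29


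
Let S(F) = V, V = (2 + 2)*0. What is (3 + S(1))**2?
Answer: 9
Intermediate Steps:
V = 0 (V = 4*0 = 0)
S(F) = 0
(3 + S(1))**2 = (3 + 0)**2 = 3**2 = 9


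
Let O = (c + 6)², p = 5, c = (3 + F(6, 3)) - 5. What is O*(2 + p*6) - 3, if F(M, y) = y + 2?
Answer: 2589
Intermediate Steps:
F(M, y) = 2 + y
c = 3 (c = (3 + (2 + 3)) - 5 = (3 + 5) - 5 = 8 - 5 = 3)
O = 81 (O = (3 + 6)² = 9² = 81)
O*(2 + p*6) - 3 = 81*(2 + 5*6) - 3 = 81*(2 + 30) - 3 = 81*32 - 3 = 2592 - 3 = 2589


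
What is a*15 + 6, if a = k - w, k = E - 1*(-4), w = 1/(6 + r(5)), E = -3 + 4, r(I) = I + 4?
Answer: 80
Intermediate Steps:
r(I) = 4 + I
E = 1
w = 1/15 (w = 1/(6 + (4 + 5)) = 1/(6 + 9) = 1/15 ≈ 0.066667)
k = 5 (k = 1 - 1*(-4) = 1 + 4 = 5)
a = 74/15 (a = 5 - 1*1/15 = 5 - 1/15 = 74/15 ≈ 4.9333)
a*15 + 6 = (74/15)*15 + 6 = 74 + 6 = 80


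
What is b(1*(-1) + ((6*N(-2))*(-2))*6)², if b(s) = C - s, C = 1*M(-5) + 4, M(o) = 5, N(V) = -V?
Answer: 23716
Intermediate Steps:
C = 9 (C = 1*5 + 4 = 5 + 4 = 9)
b(s) = 9 - s
b(1*(-1) + ((6*N(-2))*(-2))*6)² = (9 - (1*(-1) + ((6*(-1*(-2)))*(-2))*6))² = (9 - (-1 + ((6*2)*(-2))*6))² = (9 - (-1 + (12*(-2))*6))² = (9 - (-1 - 24*6))² = (9 - (-1 - 144))² = (9 - 1*(-145))² = (9 + 145)² = 154² = 23716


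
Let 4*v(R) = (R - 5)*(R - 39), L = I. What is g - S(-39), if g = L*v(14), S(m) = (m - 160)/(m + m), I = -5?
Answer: 43477/156 ≈ 278.70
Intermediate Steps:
L = -5
S(m) = (-160 + m)/(2*m) (S(m) = (-160 + m)/((2*m)) = (-160 + m)*(1/(2*m)) = (-160 + m)/(2*m))
v(R) = (-39 + R)*(-5 + R)/4 (v(R) = ((R - 5)*(R - 39))/4 = ((-5 + R)*(-39 + R))/4 = ((-39 + R)*(-5 + R))/4 = (-39 + R)*(-5 + R)/4)
g = 1125/4 (g = -5*(195/4 - 11*14 + (¼)*14²) = -5*(195/4 - 154 + (¼)*196) = -5*(195/4 - 154 + 49) = -5*(-225/4) = 1125/4 ≈ 281.25)
g - S(-39) = 1125/4 - (-160 - 39)/(2*(-39)) = 1125/4 - (-1)*(-199)/(2*39) = 1125/4 - 1*199/78 = 1125/4 - 199/78 = 43477/156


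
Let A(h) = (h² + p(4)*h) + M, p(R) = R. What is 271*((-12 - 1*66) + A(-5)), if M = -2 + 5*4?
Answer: -14905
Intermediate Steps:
M = 18 (M = -2 + 20 = 18)
A(h) = 18 + h² + 4*h (A(h) = (h² + 4*h) + 18 = 18 + h² + 4*h)
271*((-12 - 1*66) + A(-5)) = 271*((-12 - 1*66) + (18 + (-5)² + 4*(-5))) = 271*((-12 - 66) + (18 + 25 - 20)) = 271*(-78 + 23) = 271*(-55) = -14905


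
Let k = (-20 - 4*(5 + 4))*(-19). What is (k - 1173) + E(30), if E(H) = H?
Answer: -79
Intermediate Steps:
k = 1064 (k = (-20 - 4*9)*(-19) = (-20 - 36)*(-19) = -56*(-19) = 1064)
(k - 1173) + E(30) = (1064 - 1173) + 30 = -109 + 30 = -79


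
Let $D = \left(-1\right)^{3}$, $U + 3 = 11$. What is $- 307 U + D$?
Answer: $-2457$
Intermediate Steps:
$U = 8$ ($U = -3 + 11 = 8$)
$D = -1$
$- 307 U + D = \left(-307\right) 8 - 1 = -2456 - 1 = -2457$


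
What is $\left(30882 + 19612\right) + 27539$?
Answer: $78033$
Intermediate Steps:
$\left(30882 + 19612\right) + 27539 = 50494 + 27539 = 78033$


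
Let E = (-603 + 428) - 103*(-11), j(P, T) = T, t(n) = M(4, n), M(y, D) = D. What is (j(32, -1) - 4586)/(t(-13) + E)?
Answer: -1529/315 ≈ -4.8540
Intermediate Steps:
t(n) = n
E = 958 (E = -175 + 1133 = 958)
(j(32, -1) - 4586)/(t(-13) + E) = (-1 - 4586)/(-13 + 958) = -4587/945 = -4587*1/945 = -1529/315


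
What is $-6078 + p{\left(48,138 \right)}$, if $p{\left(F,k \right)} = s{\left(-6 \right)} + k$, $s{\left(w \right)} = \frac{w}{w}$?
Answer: $-5939$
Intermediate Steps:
$s{\left(w \right)} = 1$
$p{\left(F,k \right)} = 1 + k$
$-6078 + p{\left(48,138 \right)} = -6078 + \left(1 + 138\right) = -6078 + 139 = -5939$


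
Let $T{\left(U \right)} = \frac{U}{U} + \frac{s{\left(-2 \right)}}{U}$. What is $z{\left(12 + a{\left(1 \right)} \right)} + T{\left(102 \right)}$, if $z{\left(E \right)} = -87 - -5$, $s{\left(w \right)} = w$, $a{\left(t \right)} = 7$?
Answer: $- \frac{4132}{51} \approx -81.02$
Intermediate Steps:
$z{\left(E \right)} = -82$ ($z{\left(E \right)} = -87 + 5 = -82$)
$T{\left(U \right)} = 1 - \frac{2}{U}$ ($T{\left(U \right)} = \frac{U}{U} - \frac{2}{U} = 1 - \frac{2}{U}$)
$z{\left(12 + a{\left(1 \right)} \right)} + T{\left(102 \right)} = -82 + \frac{-2 + 102}{102} = -82 + \frac{1}{102} \cdot 100 = -82 + \frac{50}{51} = - \frac{4132}{51}$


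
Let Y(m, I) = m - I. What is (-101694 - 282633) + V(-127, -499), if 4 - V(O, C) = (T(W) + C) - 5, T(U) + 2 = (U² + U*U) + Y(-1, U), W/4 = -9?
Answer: -386444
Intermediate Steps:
W = -36 (W = 4*(-9) = -36)
T(U) = -3 - U + 2*U² (T(U) = -2 + ((U² + U*U) + (-1 - U)) = -2 + ((U² + U²) + (-1 - U)) = -2 + (2*U² + (-1 - U)) = -2 + (-1 - U + 2*U²) = -3 - U + 2*U²)
V(O, C) = -2616 - C (V(O, C) = 4 - (((-3 - 1*(-36) + 2*(-36)²) + C) - 5) = 4 - (((-3 + 36 + 2*1296) + C) - 5) = 4 - (((-3 + 36 + 2592) + C) - 5) = 4 - ((2625 + C) - 5) = 4 - (2620 + C) = 4 + (-2620 - C) = -2616 - C)
(-101694 - 282633) + V(-127, -499) = (-101694 - 282633) + (-2616 - 1*(-499)) = -384327 + (-2616 + 499) = -384327 - 2117 = -386444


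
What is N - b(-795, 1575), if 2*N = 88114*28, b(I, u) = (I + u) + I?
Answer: 1233611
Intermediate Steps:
b(I, u) = u + 2*I
N = 1233596 (N = (88114*28)/2 = (1/2)*2467192 = 1233596)
N - b(-795, 1575) = 1233596 - (1575 + 2*(-795)) = 1233596 - (1575 - 1590) = 1233596 - 1*(-15) = 1233596 + 15 = 1233611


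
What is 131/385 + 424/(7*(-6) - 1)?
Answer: -157607/16555 ≈ -9.5202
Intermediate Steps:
131/385 + 424/(7*(-6) - 1) = 131*(1/385) + 424/(-42 - 1) = 131/385 + 424/(-43) = 131/385 + 424*(-1/43) = 131/385 - 424/43 = -157607/16555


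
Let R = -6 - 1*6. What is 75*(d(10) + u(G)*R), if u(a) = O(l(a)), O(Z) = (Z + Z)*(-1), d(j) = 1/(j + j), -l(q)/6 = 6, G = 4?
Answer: -259185/4 ≈ -64796.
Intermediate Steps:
l(q) = -36 (l(q) = -6*6 = -36)
d(j) = 1/(2*j)
R = -12 (R = -6 - 6 = -12)
O(Z) = -2*Z (O(Z) = (2*Z)*(-1) = -2*Z)
u(a) = 72 (u(a) = -2*(-36) = 72)
75*(d(10) + u(G)*R) = 75*((½)/10 + 72*(-12)) = 75*((½)*(⅒) - 864) = 75*(1/20 - 864) = 75*(-17279/20) = -259185/4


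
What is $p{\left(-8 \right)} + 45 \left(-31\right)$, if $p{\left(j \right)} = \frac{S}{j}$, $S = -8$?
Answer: $-1394$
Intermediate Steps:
$p{\left(j \right)} = - \frac{8}{j}$
$p{\left(-8 \right)} + 45 \left(-31\right) = - \frac{8}{-8} + 45 \left(-31\right) = \left(-8\right) \left(- \frac{1}{8}\right) - 1395 = 1 - 1395 = -1394$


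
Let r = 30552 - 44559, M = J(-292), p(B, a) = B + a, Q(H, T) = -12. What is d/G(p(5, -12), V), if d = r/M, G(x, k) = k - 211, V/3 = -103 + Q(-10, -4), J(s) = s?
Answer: -14007/162352 ≈ -0.086275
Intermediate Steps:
M = -292
V = -345 (V = 3*(-103 - 12) = 3*(-115) = -345)
G(x, k) = -211 + k
r = -14007
d = 14007/292 (d = -14007/(-292) = -14007*(-1/292) = 14007/292 ≈ 47.969)
d/G(p(5, -12), V) = 14007/(292*(-211 - 345)) = (14007/292)/(-556) = (14007/292)*(-1/556) = -14007/162352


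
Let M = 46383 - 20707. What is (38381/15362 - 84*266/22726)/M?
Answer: 37785577/640280233208 ≈ 5.9014e-5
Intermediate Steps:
M = 25676
(38381/15362 - 84*266/22726)/M = (38381/15362 - 84*266/22726)/25676 = (38381*(1/15362) - 22344*1/22726)*(1/25676) = (38381/15362 - 11172/11363)*(1/25676) = (264499039/174558406)*(1/25676) = 37785577/640280233208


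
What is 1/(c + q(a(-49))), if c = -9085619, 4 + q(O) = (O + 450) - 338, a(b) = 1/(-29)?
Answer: -29/263479820 ≈ -1.1007e-7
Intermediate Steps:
a(b) = -1/29
q(O) = 108 + O (q(O) = -4 + ((O + 450) - 338) = -4 + ((450 + O) - 338) = -4 + (112 + O) = 108 + O)
1/(c + q(a(-49))) = 1/(-9085619 + (108 - 1/29)) = 1/(-9085619 + 3131/29) = 1/(-263479820/29) = -29/263479820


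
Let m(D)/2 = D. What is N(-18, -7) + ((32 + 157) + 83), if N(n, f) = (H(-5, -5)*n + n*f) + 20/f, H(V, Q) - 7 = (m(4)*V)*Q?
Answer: -23316/7 ≈ -3330.9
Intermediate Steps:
m(D) = 2*D
H(V, Q) = 7 + 8*Q*V (H(V, Q) = 7 + ((2*4)*V)*Q = 7 + (8*V)*Q = 7 + 8*Q*V)
N(n, f) = 20/f + 207*n + f*n (N(n, f) = ((7 + 8*(-5)*(-5))*n + n*f) + 20/f = ((7 + 200)*n + f*n) + 20/f = (207*n + f*n) + 20/f = 20/f + 207*n + f*n)
N(-18, -7) + ((32 + 157) + 83) = (20 - 7*(-18)*(207 - 7))/(-7) + ((32 + 157) + 83) = -(20 - 7*(-18)*200)/7 + (189 + 83) = -(20 + 25200)/7 + 272 = -⅐*25220 + 272 = -25220/7 + 272 = -23316/7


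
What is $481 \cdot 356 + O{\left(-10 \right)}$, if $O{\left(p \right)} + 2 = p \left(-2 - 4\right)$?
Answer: $171294$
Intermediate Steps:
$O{\left(p \right)} = -2 - 6 p$ ($O{\left(p \right)} = -2 + p \left(-2 - 4\right) = -2 + p \left(-6\right) = -2 - 6 p$)
$481 \cdot 356 + O{\left(-10 \right)} = 481 \cdot 356 - -58 = 171236 + \left(-2 + 60\right) = 171236 + 58 = 171294$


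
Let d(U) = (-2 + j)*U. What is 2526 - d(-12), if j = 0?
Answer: 2502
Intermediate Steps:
d(U) = -2*U (d(U) = (-2 + 0)*U = -2*U)
2526 - d(-12) = 2526 - (-2)*(-12) = 2526 - 1*24 = 2526 - 24 = 2502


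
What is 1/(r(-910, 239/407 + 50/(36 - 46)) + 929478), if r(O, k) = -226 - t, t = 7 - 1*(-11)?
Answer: 1/929234 ≈ 1.0762e-6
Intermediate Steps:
t = 18 (t = 7 + 11 = 18)
r(O, k) = -244 (r(O, k) = -226 - 1*18 = -226 - 18 = -244)
1/(r(-910, 239/407 + 50/(36 - 46)) + 929478) = 1/(-244 + 929478) = 1/929234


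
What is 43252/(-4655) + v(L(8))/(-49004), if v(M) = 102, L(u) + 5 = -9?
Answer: -1059997909/114056810 ≈ -9.2936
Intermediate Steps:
L(u) = -14 (L(u) = -5 - 9 = -14)
43252/(-4655) + v(L(8))/(-49004) = 43252/(-4655) + 102/(-49004) = 43252*(-1/4655) + 102*(-1/49004) = -43252/4655 - 51/24502 = -1059997909/114056810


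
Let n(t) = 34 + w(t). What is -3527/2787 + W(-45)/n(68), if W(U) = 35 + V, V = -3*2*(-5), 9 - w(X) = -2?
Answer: 1496/8361 ≈ 0.17893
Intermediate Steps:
w(X) = 11 (w(X) = 9 - 1*(-2) = 9 + 2 = 11)
V = 30 (V = -6*(-5) = 30)
W(U) = 65 (W(U) = 35 + 30 = 65)
n(t) = 45 (n(t) = 34 + 11 = 45)
-3527/2787 + W(-45)/n(68) = -3527/2787 + 65/45 = -3527*1/2787 + 65*(1/45) = -3527/2787 + 13/9 = 1496/8361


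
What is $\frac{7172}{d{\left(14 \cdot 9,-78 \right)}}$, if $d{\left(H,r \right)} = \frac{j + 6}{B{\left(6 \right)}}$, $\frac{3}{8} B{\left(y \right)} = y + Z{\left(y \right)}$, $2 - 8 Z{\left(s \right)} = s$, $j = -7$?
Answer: $- \frac{315568}{3} \approx -1.0519 \cdot 10^{5}$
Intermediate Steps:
$Z{\left(s \right)} = \frac{1}{4} - \frac{s}{8}$
$B{\left(y \right)} = \frac{2}{3} + \frac{7 y}{3}$ ($B{\left(y \right)} = \frac{8 \left(y - \left(- \frac{1}{4} + \frac{y}{8}\right)\right)}{3} = \frac{8 \left(\frac{1}{4} + \frac{7 y}{8}\right)}{3} = \frac{2}{3} + \frac{7 y}{3}$)
$d{\left(H,r \right)} = - \frac{3}{44}$ ($d{\left(H,r \right)} = \frac{-7 + 6}{\frac{2}{3} + \frac{7}{3} \cdot 6} = - \frac{1}{\frac{2}{3} + 14} = - \frac{1}{\frac{44}{3}} = \left(-1\right) \frac{3}{44} = - \frac{3}{44}$)
$\frac{7172}{d{\left(14 \cdot 9,-78 \right)}} = \frac{7172}{- \frac{3}{44}} = 7172 \left(- \frac{44}{3}\right) = - \frac{315568}{3}$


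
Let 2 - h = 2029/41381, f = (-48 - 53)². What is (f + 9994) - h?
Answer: 835608562/41381 ≈ 20193.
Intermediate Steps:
f = 10201 (f = (-101)² = 10201)
h = 80733/41381 (h = 2 - 2029/41381 = 80733/41381 ≈ 1.9510)
(f + 9994) - h = (10201 + 9994) - 1*80733/41381 = 20195 - 80733/41381 = 835608562/41381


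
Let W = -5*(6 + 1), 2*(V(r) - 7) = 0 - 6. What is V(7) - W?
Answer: 39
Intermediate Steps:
V(r) = 4 (V(r) = 7 + (0 - 6)/2 = 7 + (1/2)*(-6) = 7 - 3 = 4)
W = -35 (W = -5*7 = -35)
V(7) - W = 4 - 1*(-35) = 4 + 35 = 39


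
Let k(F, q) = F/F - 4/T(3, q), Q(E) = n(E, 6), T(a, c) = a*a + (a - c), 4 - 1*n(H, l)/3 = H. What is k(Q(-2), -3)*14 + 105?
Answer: 1729/15 ≈ 115.27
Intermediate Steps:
n(H, l) = 12 - 3*H
T(a, c) = a + a² - c (T(a, c) = a² + (a - c) = a + a² - c)
Q(E) = 12 - 3*E
k(F, q) = 1 - 4/(12 - q) (k(F, q) = F/F - 4/(3 + 3² - q) = 1 - 4/(3 + 9 - q) = 1 - 4/(12 - q))
k(Q(-2), -3)*14 + 105 = ((8 - 1*(-3))/(12 - 1*(-3)))*14 + 105 = ((8 + 3)/(12 + 3))*14 + 105 = (11/15)*14 + 105 = 154/15 + 105 = 1729/15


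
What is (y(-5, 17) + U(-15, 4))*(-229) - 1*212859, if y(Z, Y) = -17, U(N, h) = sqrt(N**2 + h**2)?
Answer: -208966 - 229*sqrt(241) ≈ -2.1252e+5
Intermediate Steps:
(y(-5, 17) + U(-15, 4))*(-229) - 1*212859 = (-17 + sqrt((-15)**2 + 4**2))*(-229) - 1*212859 = (-17 + sqrt(225 + 16))*(-229) - 212859 = (-17 + sqrt(241))*(-229) - 212859 = (3893 - 229*sqrt(241)) - 212859 = -208966 - 229*sqrt(241)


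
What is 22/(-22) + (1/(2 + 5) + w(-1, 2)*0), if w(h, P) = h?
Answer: -6/7 ≈ -0.85714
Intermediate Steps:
22/(-22) + (1/(2 + 5) + w(-1, 2)*0) = 22/(-22) + (1/(2 + 5) - 1*0) = -1/22*22 + (1/7 + 0) = -1 + (⅐ + 0) = -1 + ⅐ = -6/7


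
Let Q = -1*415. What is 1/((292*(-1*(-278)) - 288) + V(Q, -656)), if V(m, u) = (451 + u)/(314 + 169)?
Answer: 483/39068699 ≈ 1.2363e-5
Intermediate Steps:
Q = -415
V(m, u) = 451/483 + u/483 (V(m, u) = (451 + u)/483 = (451 + u)*(1/483) = 451/483 + u/483)
1/((292*(-1*(-278)) - 288) + V(Q, -656)) = 1/((292*(-1*(-278)) - 288) + (451/483 + (1/483)*(-656))) = 1/((292*278 - 288) + (451/483 - 656/483)) = 1/((81176 - 288) - 205/483) = 1/(80888 - 205/483) = 1/(39068699/483) = 483/39068699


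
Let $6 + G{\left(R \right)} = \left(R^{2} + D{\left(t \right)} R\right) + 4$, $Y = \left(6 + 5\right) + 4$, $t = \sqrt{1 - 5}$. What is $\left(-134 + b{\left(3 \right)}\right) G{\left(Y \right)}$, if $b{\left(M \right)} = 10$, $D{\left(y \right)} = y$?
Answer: $-27652 - 3720 i \approx -27652.0 - 3720.0 i$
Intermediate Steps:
$t = 2 i$ ($t = \sqrt{-4} = 2 i \approx 2.0 i$)
$Y = 15$ ($Y = 11 + 4 = 15$)
$G{\left(R \right)} = -2 + R^{2} + 2 i R$ ($G{\left(R \right)} = -6 + \left(\left(R^{2} + 2 i R\right) + 4\right) = -6 + \left(4 + R^{2} + 2 i R\right) = -2 + R^{2} + 2 i R$)
$\left(-134 + b{\left(3 \right)}\right) G{\left(Y \right)} = \left(-134 + 10\right) \left(-2 + 15^{2} + 2 i 15\right) = - 124 \left(-2 + 225 + 30 i\right) = - 124 \left(223 + 30 i\right) = -27652 - 3720 i$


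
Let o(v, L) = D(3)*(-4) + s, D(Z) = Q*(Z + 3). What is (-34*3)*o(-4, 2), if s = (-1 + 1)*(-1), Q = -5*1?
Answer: -12240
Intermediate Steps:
Q = -5
D(Z) = -15 - 5*Z (D(Z) = -5*(Z + 3) = -5*(3 + Z) = -15 - 5*Z)
s = 0 (s = 0*(-1) = 0)
o(v, L) = 120 (o(v, L) = (-15 - 5*3)*(-4) + 0 = (-15 - 15)*(-4) + 0 = -30*(-4) + 0 = 120 + 0 = 120)
(-34*3)*o(-4, 2) = -34*3*120 = -102*120 = -12240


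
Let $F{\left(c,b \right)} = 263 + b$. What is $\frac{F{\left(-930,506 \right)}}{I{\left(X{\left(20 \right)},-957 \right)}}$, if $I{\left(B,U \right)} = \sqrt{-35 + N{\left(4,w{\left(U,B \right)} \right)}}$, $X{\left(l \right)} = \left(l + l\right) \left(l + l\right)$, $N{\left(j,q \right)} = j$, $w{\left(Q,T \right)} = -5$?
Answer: $- \frac{769 i \sqrt{31}}{31} \approx - 138.12 i$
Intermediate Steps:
$X{\left(l \right)} = 4 l^{2}$ ($X{\left(l \right)} = 2 l 2 l = 4 l^{2}$)
$I{\left(B,U \right)} = i \sqrt{31}$ ($I{\left(B,U \right)} = \sqrt{-35 + 4} = \sqrt{-31} = i \sqrt{31}$)
$\frac{F{\left(-930,506 \right)}}{I{\left(X{\left(20 \right)},-957 \right)}} = \frac{263 + 506}{i \sqrt{31}} = 769 \left(- \frac{i \sqrt{31}}{31}\right) = - \frac{769 i \sqrt{31}}{31}$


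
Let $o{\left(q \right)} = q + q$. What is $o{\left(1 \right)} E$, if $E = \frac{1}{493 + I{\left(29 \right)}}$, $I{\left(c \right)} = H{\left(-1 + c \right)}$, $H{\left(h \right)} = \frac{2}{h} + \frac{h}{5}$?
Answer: $\frac{140}{34907} \approx 0.0040107$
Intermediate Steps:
$H{\left(h \right)} = \frac{2}{h} + \frac{h}{5}$ ($H{\left(h \right)} = \frac{2}{h} + h \frac{1}{5} = \frac{2}{h} + \frac{h}{5}$)
$o{\left(q \right)} = 2 q$
$I{\left(c \right)} = - \frac{1}{5} + \frac{2}{-1 + c} + \frac{c}{5}$ ($I{\left(c \right)} = \frac{2}{-1 + c} + \frac{-1 + c}{5} = \frac{2}{-1 + c} + \left(- \frac{1}{5} + \frac{c}{5}\right) = - \frac{1}{5} + \frac{2}{-1 + c} + \frac{c}{5}$)
$E = \frac{70}{34907}$ ($E = \frac{1}{493 + \frac{10 + \left(-1 + 29\right)^{2}}{5 \left(-1 + 29\right)}} = \frac{1}{493 + \frac{10 + 28^{2}}{5 \cdot 28}} = \frac{1}{493 + \frac{1}{5} \cdot \frac{1}{28} \left(10 + 784\right)} = \frac{1}{493 + \frac{1}{5} \cdot \frac{1}{28} \cdot 794} = \frac{1}{493 + \frac{397}{70}} = \frac{1}{\frac{34907}{70}} = \frac{70}{34907} \approx 0.0020053$)
$o{\left(1 \right)} E = 2 \cdot 1 \cdot \frac{70}{34907} = 2 \cdot \frac{70}{34907} = \frac{140}{34907}$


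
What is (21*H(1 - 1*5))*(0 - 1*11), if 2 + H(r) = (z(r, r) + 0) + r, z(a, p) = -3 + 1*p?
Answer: 3003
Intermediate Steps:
z(a, p) = -3 + p
H(r) = -5 + 2*r (H(r) = -2 + (((-3 + r) + 0) + r) = -2 + ((-3 + r) + r) = -2 + (-3 + 2*r) = -5 + 2*r)
(21*H(1 - 1*5))*(0 - 1*11) = (21*(-5 + 2*(1 - 1*5)))*(0 - 1*11) = (21*(-5 + 2*(1 - 5)))*(0 - 11) = (21*(-5 + 2*(-4)))*(-11) = (21*(-5 - 8))*(-11) = (21*(-13))*(-11) = -273*(-11) = 3003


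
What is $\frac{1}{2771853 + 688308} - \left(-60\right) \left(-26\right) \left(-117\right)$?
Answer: $\frac{631548585721}{3460161} \approx 1.8252 \cdot 10^{5}$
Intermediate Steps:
$\frac{1}{2771853 + 688308} - \left(-60\right) \left(-26\right) \left(-117\right) = \frac{1}{3460161} - 1560 \left(-117\right) = \frac{1}{3460161} - -182520 = \frac{1}{3460161} + 182520 = \frac{631548585721}{3460161}$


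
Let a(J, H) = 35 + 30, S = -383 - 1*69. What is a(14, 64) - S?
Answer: 517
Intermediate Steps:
S = -452 (S = -383 - 69 = -452)
a(J, H) = 65
a(14, 64) - S = 65 - 1*(-452) = 65 + 452 = 517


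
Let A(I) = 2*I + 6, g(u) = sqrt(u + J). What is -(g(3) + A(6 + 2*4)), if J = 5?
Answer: -34 - 2*sqrt(2) ≈ -36.828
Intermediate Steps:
g(u) = sqrt(5 + u) (g(u) = sqrt(u + 5) = sqrt(5 + u))
A(I) = 6 + 2*I
-(g(3) + A(6 + 2*4)) = -(sqrt(5 + 3) + (6 + 2*(6 + 2*4))) = -(sqrt(8) + (6 + 2*(6 + 8))) = -(2*sqrt(2) + (6 + 2*14)) = -(2*sqrt(2) + (6 + 28)) = -(2*sqrt(2) + 34) = -(34 + 2*sqrt(2)) = -34 - 2*sqrt(2)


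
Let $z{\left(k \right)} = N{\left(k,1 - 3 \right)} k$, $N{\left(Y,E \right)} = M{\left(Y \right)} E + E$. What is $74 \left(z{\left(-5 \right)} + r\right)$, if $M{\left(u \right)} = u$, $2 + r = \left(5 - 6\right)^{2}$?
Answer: $-3034$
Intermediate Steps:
$r = -1$ ($r = -2 + \left(5 - 6\right)^{2} = -2 + \left(-1\right)^{2} = -2 + 1 = -1$)
$N{\left(Y,E \right)} = E + E Y$ ($N{\left(Y,E \right)} = Y E + E = E Y + E = E + E Y$)
$z{\left(k \right)} = k \left(-2 - 2 k\right)$ ($z{\left(k \right)} = \left(1 - 3\right) \left(1 + k\right) k = - 2 \left(1 + k\right) k = \left(-2 - 2 k\right) k = k \left(-2 - 2 k\right)$)
$74 \left(z{\left(-5 \right)} + r\right) = 74 \left(2 \left(-5\right) \left(-1 - -5\right) - 1\right) = 74 \left(2 \left(-5\right) \left(-1 + 5\right) - 1\right) = 74 \left(2 \left(-5\right) 4 - 1\right) = 74 \left(-40 - 1\right) = 74 \left(-41\right) = -3034$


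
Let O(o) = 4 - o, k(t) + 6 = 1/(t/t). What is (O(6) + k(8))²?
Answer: 49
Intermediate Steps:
k(t) = -5 (k(t) = -6 + 1/(t/t) = -6 + 1/1 = -6 + 1 = -5)
(O(6) + k(8))² = ((4 - 1*6) - 5)² = ((4 - 6) - 5)² = (-2 - 5)² = (-7)² = 49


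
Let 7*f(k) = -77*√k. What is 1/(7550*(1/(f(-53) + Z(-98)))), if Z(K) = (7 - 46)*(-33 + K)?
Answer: 5109/7550 - 11*I*√53/7550 ≈ 0.67669 - 0.010607*I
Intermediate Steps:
Z(K) = 1287 - 39*K (Z(K) = -39*(-33 + K) = 1287 - 39*K)
f(k) = -11*√k (f(k) = (-77*√k)/7 = -11*√k)
1/(7550*(1/(f(-53) + Z(-98)))) = 1/(7550*(1/(-11*I*√53 + (1287 - 39*(-98))))) = 1/(7550*(1/(-11*I*√53 + (1287 + 3822)))) = 1/(7550*(1/(-11*I*√53 + 5109))) = 1/(7550*(1/(5109 - 11*I*√53))) = (5109 - 11*I*√53)/7550 = 5109/7550 - 11*I*√53/7550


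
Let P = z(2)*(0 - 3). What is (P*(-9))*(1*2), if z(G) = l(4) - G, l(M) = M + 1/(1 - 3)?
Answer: 81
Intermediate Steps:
l(M) = -½ + M (l(M) = M + 1/(-2) = M - ½ = -½ + M)
z(G) = 7/2 - G (z(G) = (-½ + 4) - G = 7/2 - G)
P = -9/2 (P = (7/2 - 1*2)*(0 - 3) = (7/2 - 2)*(-3) = (3/2)*(-3) = -9/2 ≈ -4.5000)
(P*(-9))*(1*2) = (-9/2*(-9))*(1*2) = (81/2)*2 = 81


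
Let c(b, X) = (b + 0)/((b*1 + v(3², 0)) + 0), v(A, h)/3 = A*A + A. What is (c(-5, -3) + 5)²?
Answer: 69696/2809 ≈ 24.812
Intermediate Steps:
v(A, h) = 3*A + 3*A² (v(A, h) = 3*(A*A + A) = 3*(A² + A) = 3*(A + A²) = 3*A + 3*A²)
c(b, X) = b/(270 + b) (c(b, X) = (b + 0)/((b*1 + 3*3²*(1 + 3²)) + 0) = b/((b + 3*9*(1 + 9)) + 0) = b/((b + 3*9*10) + 0) = b/((b + 270) + 0) = b/((270 + b) + 0) = b/(270 + b))
(c(-5, -3) + 5)² = (-5/(270 - 5) + 5)² = (-5/265 + 5)² = (-5*1/265 + 5)² = (-1/53 + 5)² = (264/53)² = 69696/2809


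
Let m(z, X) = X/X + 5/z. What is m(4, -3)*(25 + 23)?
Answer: 108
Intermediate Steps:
m(z, X) = 1 + 5/z
m(4, -3)*(25 + 23) = ((5 + 4)/4)*(25 + 23) = ((1/4)*9)*48 = (9/4)*48 = 108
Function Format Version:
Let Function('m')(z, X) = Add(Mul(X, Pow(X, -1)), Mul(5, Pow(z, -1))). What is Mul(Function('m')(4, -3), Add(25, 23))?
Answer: 108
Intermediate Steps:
Function('m')(z, X) = Add(1, Mul(5, Pow(z, -1)))
Mul(Function('m')(4, -3), Add(25, 23)) = Mul(Mul(Pow(4, -1), Add(5, 4)), Add(25, 23)) = Mul(Mul(Rational(1, 4), 9), 48) = Mul(Rational(9, 4), 48) = 108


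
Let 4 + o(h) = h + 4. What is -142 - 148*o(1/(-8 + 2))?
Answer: -352/3 ≈ -117.33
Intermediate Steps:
o(h) = h (o(h) = -4 + (h + 4) = -4 + (4 + h) = h)
-142 - 148*o(1/(-8 + 2)) = -142 - 148/(-8 + 2) = -142 - 148/(-6) = -142 - 148*(-⅙) = -142 + 74/3 = -352/3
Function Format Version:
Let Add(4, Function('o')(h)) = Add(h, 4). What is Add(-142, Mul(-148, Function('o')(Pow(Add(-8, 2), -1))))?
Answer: Rational(-352, 3) ≈ -117.33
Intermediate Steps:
Function('o')(h) = h (Function('o')(h) = Add(-4, Add(h, 4)) = Add(-4, Add(4, h)) = h)
Add(-142, Mul(-148, Function('o')(Pow(Add(-8, 2), -1)))) = Add(-142, Mul(-148, Pow(Add(-8, 2), -1))) = Add(-142, Mul(-148, Pow(-6, -1))) = Add(-142, Mul(-148, Rational(-1, 6))) = Add(-142, Rational(74, 3)) = Rational(-352, 3)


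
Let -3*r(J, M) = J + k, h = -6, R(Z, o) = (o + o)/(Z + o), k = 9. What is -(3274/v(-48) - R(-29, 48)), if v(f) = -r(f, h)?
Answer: 63454/247 ≈ 256.90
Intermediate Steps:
R(Z, o) = 2*o/(Z + o) (R(Z, o) = (2*o)/(Z + o) = 2*o/(Z + o))
r(J, M) = -3 - J/3 (r(J, M) = -(J + 9)/3 = -(9 + J)/3 = -3 - J/3)
v(f) = 3 + f/3 (v(f) = -(-3 - f/3) = 3 + f/3)
-(3274/v(-48) - R(-29, 48)) = -(3274/(3 + (⅓)*(-48)) - 2*48/(-29 + 48)) = -(3274/(3 - 16) - 2*48/19) = -(3274/(-13) - 2*48/19) = -(3274*(-1/13) - 1*96/19) = -(-3274/13 - 96/19) = -1*(-63454/247) = 63454/247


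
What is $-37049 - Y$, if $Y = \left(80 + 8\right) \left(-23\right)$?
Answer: $-35025$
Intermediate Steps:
$Y = -2024$ ($Y = 88 \left(-23\right) = -2024$)
$-37049 - Y = -37049 - -2024 = -37049 + 2024 = -35025$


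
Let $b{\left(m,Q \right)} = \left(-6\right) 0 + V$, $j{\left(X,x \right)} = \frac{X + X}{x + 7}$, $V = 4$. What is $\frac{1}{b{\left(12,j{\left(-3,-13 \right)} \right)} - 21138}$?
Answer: $- \frac{1}{21134} \approx -4.7317 \cdot 10^{-5}$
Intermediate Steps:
$j{\left(X,x \right)} = \frac{2 X}{7 + x}$
$b{\left(m,Q \right)} = 4$ ($b{\left(m,Q \right)} = \left(-6\right) 0 + 4 = 0 + 4 = 4$)
$\frac{1}{b{\left(12,j{\left(-3,-13 \right)} \right)} - 21138} = \frac{1}{4 - 21138} = \frac{1}{-21134} = - \frac{1}{21134}$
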